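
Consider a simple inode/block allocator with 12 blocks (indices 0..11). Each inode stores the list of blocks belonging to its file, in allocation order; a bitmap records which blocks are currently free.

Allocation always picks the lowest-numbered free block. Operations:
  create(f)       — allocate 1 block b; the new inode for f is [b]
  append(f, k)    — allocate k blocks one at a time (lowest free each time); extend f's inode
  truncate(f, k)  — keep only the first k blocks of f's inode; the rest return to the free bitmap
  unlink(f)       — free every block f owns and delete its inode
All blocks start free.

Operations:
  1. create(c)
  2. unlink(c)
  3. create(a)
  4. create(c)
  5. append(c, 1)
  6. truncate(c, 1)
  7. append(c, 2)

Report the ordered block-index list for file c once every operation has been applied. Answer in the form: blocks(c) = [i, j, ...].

[1] create(c) — c=0 (map F...........)
[2] unlink(c) —  (map ............)
[3] create(a) — a=0 (map F...........)
[4] create(c) — a=0 c=1 (map FF..........)
[5] append(c, 1) — a=0 c=1,2 (map FFF.........)
[6] truncate(c, 1) — a=0 c=1 (map FF..........)
[7] append(c, 2) — a=0 c=1,2,3 (map FFFF........)

blocks(c) = [1, 2, 3]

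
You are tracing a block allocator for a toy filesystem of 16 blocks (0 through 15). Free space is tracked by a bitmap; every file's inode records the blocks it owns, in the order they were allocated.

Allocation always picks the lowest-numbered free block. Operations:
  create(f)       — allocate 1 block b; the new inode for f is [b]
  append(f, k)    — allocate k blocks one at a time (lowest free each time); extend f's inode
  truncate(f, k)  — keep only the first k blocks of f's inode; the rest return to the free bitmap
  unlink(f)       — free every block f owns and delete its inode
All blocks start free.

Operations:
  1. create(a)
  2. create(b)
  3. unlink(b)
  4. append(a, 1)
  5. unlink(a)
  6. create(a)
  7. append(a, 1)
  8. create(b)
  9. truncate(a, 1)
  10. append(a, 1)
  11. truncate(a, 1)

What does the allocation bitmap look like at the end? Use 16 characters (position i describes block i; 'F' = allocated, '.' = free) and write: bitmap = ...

  1. create(a)  ⇒  F...............  {a→[0]}
  2. create(b)  ⇒  FF..............  {a→[0]; b→[1]}
  3. unlink(b)  ⇒  F...............  {a→[0]}
  4. append(a, 1)  ⇒  FF..............  {a→[0, 1]}
  5. unlink(a)  ⇒  ................  {}
  6. create(a)  ⇒  F...............  {a→[0]}
  7. append(a, 1)  ⇒  FF..............  {a→[0, 1]}
  8. create(b)  ⇒  FFF.............  {a→[0, 1]; b→[2]}
  9. truncate(a, 1)  ⇒  F.F.............  {a→[0]; b→[2]}
  10. append(a, 1)  ⇒  FFF.............  {a→[0, 1]; b→[2]}
  11. truncate(a, 1)  ⇒  F.F.............  {a→[0]; b→[2]}

bitmap = F.F.............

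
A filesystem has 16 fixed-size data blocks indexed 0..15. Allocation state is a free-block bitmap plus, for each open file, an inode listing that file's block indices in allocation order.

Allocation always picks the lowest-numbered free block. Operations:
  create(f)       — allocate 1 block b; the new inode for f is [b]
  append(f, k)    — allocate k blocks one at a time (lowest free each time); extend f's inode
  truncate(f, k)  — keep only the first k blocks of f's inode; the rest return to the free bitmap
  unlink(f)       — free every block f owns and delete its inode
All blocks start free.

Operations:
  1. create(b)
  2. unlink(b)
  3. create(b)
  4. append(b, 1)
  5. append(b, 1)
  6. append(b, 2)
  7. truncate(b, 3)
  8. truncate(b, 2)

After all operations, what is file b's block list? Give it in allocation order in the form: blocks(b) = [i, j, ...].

blocks(b) = [0, 1]

[1] create(b) — b=0 (map F...............)
[2] unlink(b) —  (map ................)
[3] create(b) — b=0 (map F...............)
[4] append(b, 1) — b=0,1 (map FF..............)
[5] append(b, 1) — b=0,1,2 (map FFF.............)
[6] append(b, 2) — b=0,1,2,3,4 (map FFFFF...........)
[7] truncate(b, 3) — b=0,1,2 (map FFF.............)
[8] truncate(b, 2) — b=0,1 (map FF..............)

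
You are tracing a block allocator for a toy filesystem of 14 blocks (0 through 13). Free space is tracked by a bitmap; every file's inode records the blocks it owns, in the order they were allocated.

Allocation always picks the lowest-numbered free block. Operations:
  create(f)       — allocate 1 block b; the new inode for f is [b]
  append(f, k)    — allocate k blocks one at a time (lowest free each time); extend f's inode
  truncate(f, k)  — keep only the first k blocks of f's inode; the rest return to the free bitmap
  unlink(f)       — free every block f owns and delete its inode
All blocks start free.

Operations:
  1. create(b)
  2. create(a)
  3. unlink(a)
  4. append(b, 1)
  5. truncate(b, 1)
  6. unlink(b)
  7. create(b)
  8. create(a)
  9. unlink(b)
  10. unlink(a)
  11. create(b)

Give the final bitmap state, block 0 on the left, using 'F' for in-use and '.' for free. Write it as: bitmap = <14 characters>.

  1. create(b)  ⇒  F.............  {b→[0]}
  2. create(a)  ⇒  FF............  {a→[1]; b→[0]}
  3. unlink(a)  ⇒  F.............  {b→[0]}
  4. append(b, 1)  ⇒  FF............  {b→[0, 1]}
  5. truncate(b, 1)  ⇒  F.............  {b→[0]}
  6. unlink(b)  ⇒  ..............  {}
  7. create(b)  ⇒  F.............  {b→[0]}
  8. create(a)  ⇒  FF............  {a→[1]; b→[0]}
  9. unlink(b)  ⇒  .F............  {a→[1]}
  10. unlink(a)  ⇒  ..............  {}
  11. create(b)  ⇒  F.............  {b→[0]}

bitmap = F.............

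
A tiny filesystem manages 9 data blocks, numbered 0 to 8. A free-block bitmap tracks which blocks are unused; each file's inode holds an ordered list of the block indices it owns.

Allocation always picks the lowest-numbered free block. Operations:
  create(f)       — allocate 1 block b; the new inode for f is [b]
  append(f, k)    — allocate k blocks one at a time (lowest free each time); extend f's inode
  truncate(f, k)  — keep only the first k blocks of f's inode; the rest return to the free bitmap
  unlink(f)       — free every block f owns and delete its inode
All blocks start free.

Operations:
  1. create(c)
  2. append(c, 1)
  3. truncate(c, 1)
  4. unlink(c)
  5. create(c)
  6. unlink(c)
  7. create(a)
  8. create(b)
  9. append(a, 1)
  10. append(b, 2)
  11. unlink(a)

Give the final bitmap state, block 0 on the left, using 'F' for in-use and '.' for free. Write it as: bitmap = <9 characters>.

[1] create(c) — c=0 (map F........)
[2] append(c, 1) — c=0,1 (map FF.......)
[3] truncate(c, 1) — c=0 (map F........)
[4] unlink(c) —  (map .........)
[5] create(c) — c=0 (map F........)
[6] unlink(c) —  (map .........)
[7] create(a) — a=0 (map F........)
[8] create(b) — a=0 b=1 (map FF.......)
[9] append(a, 1) — a=0,2 b=1 (map FFF......)
[10] append(b, 2) — a=0,2 b=1,3,4 (map FFFFF....)
[11] unlink(a) — b=1,3,4 (map .F.FF....)

bitmap = .F.FF....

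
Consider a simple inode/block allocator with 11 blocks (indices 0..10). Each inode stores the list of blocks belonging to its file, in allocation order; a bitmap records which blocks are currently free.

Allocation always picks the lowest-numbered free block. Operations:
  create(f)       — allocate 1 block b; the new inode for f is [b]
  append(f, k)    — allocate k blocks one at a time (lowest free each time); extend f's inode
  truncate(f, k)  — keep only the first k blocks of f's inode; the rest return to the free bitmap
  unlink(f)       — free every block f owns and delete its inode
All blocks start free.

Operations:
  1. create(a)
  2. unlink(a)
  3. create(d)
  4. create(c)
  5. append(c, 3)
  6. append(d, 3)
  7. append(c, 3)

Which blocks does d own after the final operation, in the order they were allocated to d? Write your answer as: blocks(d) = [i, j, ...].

  1. create(a)  ⇒  F..........  {a→[0]}
  2. unlink(a)  ⇒  ...........  {}
  3. create(d)  ⇒  F..........  {d→[0]}
  4. create(c)  ⇒  FF.........  {c→[1]; d→[0]}
  5. append(c, 3)  ⇒  FFFFF......  {c→[1, 2, 3, 4]; d→[0]}
  6. append(d, 3)  ⇒  FFFFFFFF...  {c→[1, 2, 3, 4]; d→[0, 5, 6, 7]}
  7. append(c, 3)  ⇒  FFFFFFFFFFF  {c→[1, 2, 3, 4, 8, 9, 10]; d→[0, 5, 6, 7]}

blocks(d) = [0, 5, 6, 7]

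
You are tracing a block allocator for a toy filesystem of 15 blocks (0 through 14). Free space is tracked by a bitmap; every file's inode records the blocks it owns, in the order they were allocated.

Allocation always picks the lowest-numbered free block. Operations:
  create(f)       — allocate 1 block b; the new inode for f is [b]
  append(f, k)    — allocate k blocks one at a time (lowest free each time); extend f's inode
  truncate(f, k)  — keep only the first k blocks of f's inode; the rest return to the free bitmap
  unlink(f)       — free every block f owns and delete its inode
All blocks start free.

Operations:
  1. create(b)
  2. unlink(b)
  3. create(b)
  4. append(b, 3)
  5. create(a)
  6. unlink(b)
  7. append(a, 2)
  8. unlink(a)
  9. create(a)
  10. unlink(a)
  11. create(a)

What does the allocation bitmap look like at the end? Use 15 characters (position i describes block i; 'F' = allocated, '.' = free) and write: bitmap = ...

[1] create(b) — b=0 (map F..............)
[2] unlink(b) —  (map ...............)
[3] create(b) — b=0 (map F..............)
[4] append(b, 3) — b=0,1,2,3 (map FFFF...........)
[5] create(a) — a=4 b=0,1,2,3 (map FFFFF..........)
[6] unlink(b) — a=4 (map ....F..........)
[7] append(a, 2) — a=4,0,1 (map FF..F..........)
[8] unlink(a) —  (map ...............)
[9] create(a) — a=0 (map F..............)
[10] unlink(a) —  (map ...............)
[11] create(a) — a=0 (map F..............)

bitmap = F..............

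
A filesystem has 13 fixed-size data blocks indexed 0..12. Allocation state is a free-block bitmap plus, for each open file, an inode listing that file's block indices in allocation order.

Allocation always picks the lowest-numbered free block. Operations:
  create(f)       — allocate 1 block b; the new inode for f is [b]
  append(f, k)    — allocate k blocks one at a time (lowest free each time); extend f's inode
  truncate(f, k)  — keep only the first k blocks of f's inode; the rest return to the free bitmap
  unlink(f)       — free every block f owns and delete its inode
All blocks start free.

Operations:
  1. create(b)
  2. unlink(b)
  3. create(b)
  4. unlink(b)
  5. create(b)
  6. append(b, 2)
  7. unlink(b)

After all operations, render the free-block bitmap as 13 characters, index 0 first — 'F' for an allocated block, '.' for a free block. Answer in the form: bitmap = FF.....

bitmap = .............

[1] create(b) — b=0 (map F............)
[2] unlink(b) —  (map .............)
[3] create(b) — b=0 (map F............)
[4] unlink(b) —  (map .............)
[5] create(b) — b=0 (map F............)
[6] append(b, 2) — b=0,1,2 (map FFF..........)
[7] unlink(b) —  (map .............)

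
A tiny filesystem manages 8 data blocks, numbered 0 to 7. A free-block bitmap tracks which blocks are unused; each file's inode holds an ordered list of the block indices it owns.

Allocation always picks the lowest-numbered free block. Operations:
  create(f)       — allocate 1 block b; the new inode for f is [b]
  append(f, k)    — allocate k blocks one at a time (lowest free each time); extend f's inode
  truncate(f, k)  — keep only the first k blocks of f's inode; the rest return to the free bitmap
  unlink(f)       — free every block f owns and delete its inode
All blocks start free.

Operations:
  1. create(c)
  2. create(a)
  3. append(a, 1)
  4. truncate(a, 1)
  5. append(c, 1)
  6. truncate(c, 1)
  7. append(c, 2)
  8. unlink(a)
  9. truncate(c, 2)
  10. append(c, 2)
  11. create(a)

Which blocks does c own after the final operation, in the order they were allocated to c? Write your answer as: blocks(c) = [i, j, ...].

blocks(c) = [0, 2, 1, 3]

create(c): bitmap=F....... | c=[0]
create(a): bitmap=FF...... | a=[1] c=[0]
append(a, 1): bitmap=FFF..... | a=[1, 2] c=[0]
truncate(a, 1): bitmap=FF...... | a=[1] c=[0]
append(c, 1): bitmap=FFF..... | a=[1] c=[0, 2]
truncate(c, 1): bitmap=FF...... | a=[1] c=[0]
append(c, 2): bitmap=FFFF.... | a=[1] c=[0, 2, 3]
unlink(a): bitmap=F.FF.... | c=[0, 2, 3]
truncate(c, 2): bitmap=F.F..... | c=[0, 2]
append(c, 2): bitmap=FFFF.... | c=[0, 2, 1, 3]
create(a): bitmap=FFFFF... | a=[4] c=[0, 2, 1, 3]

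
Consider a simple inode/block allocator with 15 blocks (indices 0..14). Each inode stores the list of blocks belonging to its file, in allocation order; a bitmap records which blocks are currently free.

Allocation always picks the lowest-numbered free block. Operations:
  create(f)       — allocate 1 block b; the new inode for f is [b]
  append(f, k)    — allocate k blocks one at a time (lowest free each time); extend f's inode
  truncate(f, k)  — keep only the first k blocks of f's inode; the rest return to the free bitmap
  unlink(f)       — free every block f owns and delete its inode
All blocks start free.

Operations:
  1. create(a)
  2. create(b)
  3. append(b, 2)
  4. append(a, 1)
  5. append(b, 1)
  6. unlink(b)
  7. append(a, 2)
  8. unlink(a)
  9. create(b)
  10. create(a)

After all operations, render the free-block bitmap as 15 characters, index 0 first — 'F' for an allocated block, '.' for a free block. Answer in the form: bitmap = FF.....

[1] create(a) — a=0 (map F..............)
[2] create(b) — a=0 b=1 (map FF.............)
[3] append(b, 2) — a=0 b=1,2,3 (map FFFF...........)
[4] append(a, 1) — a=0,4 b=1,2,3 (map FFFFF..........)
[5] append(b, 1) — a=0,4 b=1,2,3,5 (map FFFFFF.........)
[6] unlink(b) — a=0,4 (map F...F..........)
[7] append(a, 2) — a=0,4,1,2 (map FFF.F..........)
[8] unlink(a) —  (map ...............)
[9] create(b) — b=0 (map F..............)
[10] create(a) — a=1 b=0 (map FF.............)

bitmap = FF.............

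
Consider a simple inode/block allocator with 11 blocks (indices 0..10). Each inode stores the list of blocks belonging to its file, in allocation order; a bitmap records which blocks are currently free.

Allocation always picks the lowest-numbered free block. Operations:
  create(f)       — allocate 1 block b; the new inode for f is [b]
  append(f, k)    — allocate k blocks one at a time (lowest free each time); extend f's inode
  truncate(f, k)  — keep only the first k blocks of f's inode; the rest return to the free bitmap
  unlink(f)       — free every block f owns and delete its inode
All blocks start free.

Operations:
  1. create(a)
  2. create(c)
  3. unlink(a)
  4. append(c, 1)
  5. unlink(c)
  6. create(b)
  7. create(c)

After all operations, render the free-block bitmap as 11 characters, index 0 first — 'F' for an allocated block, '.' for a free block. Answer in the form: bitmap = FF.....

[1] create(a) — a=0 (map F..........)
[2] create(c) — a=0 c=1 (map FF.........)
[3] unlink(a) — c=1 (map .F.........)
[4] append(c, 1) — c=1,0 (map FF.........)
[5] unlink(c) —  (map ...........)
[6] create(b) — b=0 (map F..........)
[7] create(c) — b=0 c=1 (map FF.........)

bitmap = FF.........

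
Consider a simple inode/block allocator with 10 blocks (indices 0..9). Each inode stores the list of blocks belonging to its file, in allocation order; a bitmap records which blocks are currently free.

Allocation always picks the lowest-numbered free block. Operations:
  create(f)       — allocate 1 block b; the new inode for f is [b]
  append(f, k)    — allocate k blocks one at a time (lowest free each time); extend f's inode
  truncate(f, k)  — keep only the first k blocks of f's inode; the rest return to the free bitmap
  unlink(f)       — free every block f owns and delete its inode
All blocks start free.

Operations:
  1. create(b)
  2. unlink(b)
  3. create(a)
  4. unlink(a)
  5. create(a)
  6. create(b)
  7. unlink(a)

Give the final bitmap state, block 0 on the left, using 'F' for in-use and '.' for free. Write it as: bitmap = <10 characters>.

bitmap = .F........

after create(b) → b:[0]  free=[F.........]
after unlink(b) →   free=[..........]
after create(a) → a:[0]  free=[F.........]
after unlink(a) →   free=[..........]
after create(a) → a:[0]  free=[F.........]
after create(b) → a:[0], b:[1]  free=[FF........]
after unlink(a) → b:[1]  free=[.F........]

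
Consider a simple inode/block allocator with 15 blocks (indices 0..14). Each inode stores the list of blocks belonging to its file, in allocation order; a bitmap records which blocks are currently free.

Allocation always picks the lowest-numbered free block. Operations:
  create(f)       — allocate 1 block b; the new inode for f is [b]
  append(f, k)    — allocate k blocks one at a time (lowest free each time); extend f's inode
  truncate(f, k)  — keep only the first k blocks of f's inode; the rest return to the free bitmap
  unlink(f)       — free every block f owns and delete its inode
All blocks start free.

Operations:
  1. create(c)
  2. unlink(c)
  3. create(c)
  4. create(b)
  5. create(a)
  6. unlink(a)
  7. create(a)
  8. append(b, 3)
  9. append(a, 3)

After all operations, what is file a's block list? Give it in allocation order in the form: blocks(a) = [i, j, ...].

blocks(a) = [2, 6, 7, 8]

create(c): bitmap=F.............. | c=[0]
unlink(c): bitmap=............... | 
create(c): bitmap=F.............. | c=[0]
create(b): bitmap=FF............. | b=[1] c=[0]
create(a): bitmap=FFF............ | a=[2] b=[1] c=[0]
unlink(a): bitmap=FF............. | b=[1] c=[0]
create(a): bitmap=FFF............ | a=[2] b=[1] c=[0]
append(b, 3): bitmap=FFFFFF......... | a=[2] b=[1, 3, 4, 5] c=[0]
append(a, 3): bitmap=FFFFFFFFF...... | a=[2, 6, 7, 8] b=[1, 3, 4, 5] c=[0]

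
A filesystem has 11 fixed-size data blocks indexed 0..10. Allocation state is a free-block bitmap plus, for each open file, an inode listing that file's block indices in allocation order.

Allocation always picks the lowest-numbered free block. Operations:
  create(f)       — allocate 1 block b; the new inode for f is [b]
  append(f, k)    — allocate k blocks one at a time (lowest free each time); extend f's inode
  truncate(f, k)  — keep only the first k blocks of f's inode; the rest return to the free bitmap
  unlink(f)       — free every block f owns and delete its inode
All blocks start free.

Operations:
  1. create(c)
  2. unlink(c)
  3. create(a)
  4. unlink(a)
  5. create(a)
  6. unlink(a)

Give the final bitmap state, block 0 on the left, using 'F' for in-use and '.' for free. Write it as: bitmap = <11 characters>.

  1. create(c)  ⇒  F..........  {c→[0]}
  2. unlink(c)  ⇒  ...........  {}
  3. create(a)  ⇒  F..........  {a→[0]}
  4. unlink(a)  ⇒  ...........  {}
  5. create(a)  ⇒  F..........  {a→[0]}
  6. unlink(a)  ⇒  ...........  {}

bitmap = ...........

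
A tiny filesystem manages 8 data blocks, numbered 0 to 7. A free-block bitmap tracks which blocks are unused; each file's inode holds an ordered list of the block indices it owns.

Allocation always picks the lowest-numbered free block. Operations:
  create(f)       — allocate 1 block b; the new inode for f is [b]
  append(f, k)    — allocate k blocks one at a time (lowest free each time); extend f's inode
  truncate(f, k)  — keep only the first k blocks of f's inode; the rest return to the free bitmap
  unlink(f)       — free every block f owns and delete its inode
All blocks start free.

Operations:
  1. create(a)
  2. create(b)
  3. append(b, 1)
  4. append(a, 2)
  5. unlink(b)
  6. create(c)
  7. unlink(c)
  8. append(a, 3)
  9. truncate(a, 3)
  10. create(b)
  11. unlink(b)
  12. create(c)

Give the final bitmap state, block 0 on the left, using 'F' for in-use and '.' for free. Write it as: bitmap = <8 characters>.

[1] create(a) — a=0 (map F.......)
[2] create(b) — a=0 b=1 (map FF......)
[3] append(b, 1) — a=0 b=1,2 (map FFF.....)
[4] append(a, 2) — a=0,3,4 b=1,2 (map FFFFF...)
[5] unlink(b) — a=0,3,4 (map F..FF...)
[6] create(c) — a=0,3,4 c=1 (map FF.FF...)
[7] unlink(c) — a=0,3,4 (map F..FF...)
[8] append(a, 3) — a=0,3,4,1,2,5 (map FFFFFF..)
[9] truncate(a, 3) — a=0,3,4 (map F..FF...)
[10] create(b) — a=0,3,4 b=1 (map FF.FF...)
[11] unlink(b) — a=0,3,4 (map F..FF...)
[12] create(c) — a=0,3,4 c=1 (map FF.FF...)

bitmap = FF.FF...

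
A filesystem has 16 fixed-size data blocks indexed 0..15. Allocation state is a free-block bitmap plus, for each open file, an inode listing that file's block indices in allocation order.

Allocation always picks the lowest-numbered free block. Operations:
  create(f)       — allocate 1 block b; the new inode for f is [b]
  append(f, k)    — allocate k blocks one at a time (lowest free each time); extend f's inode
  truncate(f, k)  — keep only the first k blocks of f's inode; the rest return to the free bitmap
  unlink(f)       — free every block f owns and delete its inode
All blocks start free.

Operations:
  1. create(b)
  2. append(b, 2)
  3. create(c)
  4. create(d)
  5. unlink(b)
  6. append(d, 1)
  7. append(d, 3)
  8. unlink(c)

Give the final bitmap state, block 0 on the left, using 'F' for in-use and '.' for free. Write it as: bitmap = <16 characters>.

after create(b) → b:[0]  free=[F...............]
after append(b, 2) → b:[0, 1, 2]  free=[FFF.............]
after create(c) → b:[0, 1, 2], c:[3]  free=[FFFF............]
after create(d) → b:[0, 1, 2], c:[3], d:[4]  free=[FFFFF...........]
after unlink(b) → c:[3], d:[4]  free=[...FF...........]
after append(d, 1) → c:[3], d:[4, 0]  free=[F..FF...........]
after append(d, 3) → c:[3], d:[4, 0, 1, 2, 5]  free=[FFFFFF..........]
after unlink(c) → d:[4, 0, 1, 2, 5]  free=[FFF.FF..........]

bitmap = FFF.FF..........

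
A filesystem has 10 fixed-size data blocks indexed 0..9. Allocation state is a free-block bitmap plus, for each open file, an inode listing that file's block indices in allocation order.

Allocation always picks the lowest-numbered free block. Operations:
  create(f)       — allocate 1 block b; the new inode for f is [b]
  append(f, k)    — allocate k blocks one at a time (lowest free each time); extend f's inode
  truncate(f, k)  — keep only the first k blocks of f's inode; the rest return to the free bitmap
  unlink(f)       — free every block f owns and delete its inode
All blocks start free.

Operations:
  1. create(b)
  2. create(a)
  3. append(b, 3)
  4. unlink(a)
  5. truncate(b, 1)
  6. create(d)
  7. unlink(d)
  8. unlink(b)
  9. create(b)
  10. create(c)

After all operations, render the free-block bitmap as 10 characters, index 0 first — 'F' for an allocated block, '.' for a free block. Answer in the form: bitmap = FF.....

bitmap = FF........

[1] create(b) — b=0 (map F.........)
[2] create(a) — a=1 b=0 (map FF........)
[3] append(b, 3) — a=1 b=0,2,3,4 (map FFFFF.....)
[4] unlink(a) — b=0,2,3,4 (map F.FFF.....)
[5] truncate(b, 1) — b=0 (map F.........)
[6] create(d) — b=0 d=1 (map FF........)
[7] unlink(d) — b=0 (map F.........)
[8] unlink(b) —  (map ..........)
[9] create(b) — b=0 (map F.........)
[10] create(c) — b=0 c=1 (map FF........)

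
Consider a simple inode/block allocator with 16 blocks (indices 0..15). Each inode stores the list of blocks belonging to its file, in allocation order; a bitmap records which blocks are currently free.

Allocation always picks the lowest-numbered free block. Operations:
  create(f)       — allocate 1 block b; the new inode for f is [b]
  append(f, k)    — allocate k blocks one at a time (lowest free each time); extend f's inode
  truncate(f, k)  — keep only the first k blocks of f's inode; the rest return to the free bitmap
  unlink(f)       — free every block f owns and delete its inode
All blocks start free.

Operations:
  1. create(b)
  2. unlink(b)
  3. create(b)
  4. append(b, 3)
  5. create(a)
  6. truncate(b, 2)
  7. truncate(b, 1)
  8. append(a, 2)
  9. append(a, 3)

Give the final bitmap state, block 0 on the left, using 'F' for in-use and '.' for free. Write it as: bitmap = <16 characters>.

bitmap = FFFFFFF.........

create(b): bitmap=F............... | b=[0]
unlink(b): bitmap=................ | 
create(b): bitmap=F............... | b=[0]
append(b, 3): bitmap=FFFF............ | b=[0, 1, 2, 3]
create(a): bitmap=FFFFF........... | a=[4] b=[0, 1, 2, 3]
truncate(b, 2): bitmap=FF..F........... | a=[4] b=[0, 1]
truncate(b, 1): bitmap=F...F........... | a=[4] b=[0]
append(a, 2): bitmap=FFF.F........... | a=[4, 1, 2] b=[0]
append(a, 3): bitmap=FFFFFFF......... | a=[4, 1, 2, 3, 5, 6] b=[0]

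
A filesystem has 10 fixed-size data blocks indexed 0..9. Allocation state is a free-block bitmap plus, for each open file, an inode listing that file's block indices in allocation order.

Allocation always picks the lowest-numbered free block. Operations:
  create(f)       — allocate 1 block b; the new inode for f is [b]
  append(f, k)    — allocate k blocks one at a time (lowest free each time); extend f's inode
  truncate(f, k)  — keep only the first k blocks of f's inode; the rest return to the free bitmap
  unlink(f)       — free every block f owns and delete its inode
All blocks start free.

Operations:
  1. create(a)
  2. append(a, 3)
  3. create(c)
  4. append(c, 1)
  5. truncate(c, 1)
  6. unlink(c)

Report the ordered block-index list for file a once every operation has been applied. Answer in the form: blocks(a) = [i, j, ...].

blocks(a) = [0, 1, 2, 3]

after create(a) → a:[0]  free=[F.........]
after append(a, 3) → a:[0, 1, 2, 3]  free=[FFFF......]
after create(c) → a:[0, 1, 2, 3], c:[4]  free=[FFFFF.....]
after append(c, 1) → a:[0, 1, 2, 3], c:[4, 5]  free=[FFFFFF....]
after truncate(c, 1) → a:[0, 1, 2, 3], c:[4]  free=[FFFFF.....]
after unlink(c) → a:[0, 1, 2, 3]  free=[FFFF......]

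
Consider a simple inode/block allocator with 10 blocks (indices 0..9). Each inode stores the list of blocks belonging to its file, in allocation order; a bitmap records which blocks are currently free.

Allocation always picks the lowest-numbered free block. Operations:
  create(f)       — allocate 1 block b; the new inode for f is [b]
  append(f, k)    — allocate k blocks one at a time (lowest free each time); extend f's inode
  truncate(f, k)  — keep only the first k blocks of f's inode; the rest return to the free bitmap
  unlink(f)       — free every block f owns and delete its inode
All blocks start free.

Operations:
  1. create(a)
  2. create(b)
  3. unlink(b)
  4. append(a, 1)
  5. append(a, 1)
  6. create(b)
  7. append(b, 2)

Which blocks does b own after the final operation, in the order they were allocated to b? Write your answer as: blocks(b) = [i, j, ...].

blocks(b) = [3, 4, 5]

  1. create(a)  ⇒  F.........  {a→[0]}
  2. create(b)  ⇒  FF........  {a→[0]; b→[1]}
  3. unlink(b)  ⇒  F.........  {a→[0]}
  4. append(a, 1)  ⇒  FF........  {a→[0, 1]}
  5. append(a, 1)  ⇒  FFF.......  {a→[0, 1, 2]}
  6. create(b)  ⇒  FFFF......  {a→[0, 1, 2]; b→[3]}
  7. append(b, 2)  ⇒  FFFFFF....  {a→[0, 1, 2]; b→[3, 4, 5]}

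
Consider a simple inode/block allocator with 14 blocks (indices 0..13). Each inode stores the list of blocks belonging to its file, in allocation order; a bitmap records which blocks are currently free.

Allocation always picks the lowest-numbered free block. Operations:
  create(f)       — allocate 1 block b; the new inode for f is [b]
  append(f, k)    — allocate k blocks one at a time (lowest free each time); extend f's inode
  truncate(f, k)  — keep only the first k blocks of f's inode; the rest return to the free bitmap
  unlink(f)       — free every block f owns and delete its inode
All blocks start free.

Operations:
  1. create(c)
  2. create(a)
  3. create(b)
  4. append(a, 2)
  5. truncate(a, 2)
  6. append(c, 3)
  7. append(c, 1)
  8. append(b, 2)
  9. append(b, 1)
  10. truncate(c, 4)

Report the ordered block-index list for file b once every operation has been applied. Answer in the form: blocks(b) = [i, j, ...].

after create(c) → c:[0]  free=[F.............]
after create(a) → a:[1], c:[0]  free=[FF............]
after create(b) → a:[1], b:[2], c:[0]  free=[FFF...........]
after append(a, 2) → a:[1, 3, 4], b:[2], c:[0]  free=[FFFFF.........]
after truncate(a, 2) → a:[1, 3], b:[2], c:[0]  free=[FFFF..........]
after append(c, 3) → a:[1, 3], b:[2], c:[0, 4, 5, 6]  free=[FFFFFFF.......]
after append(c, 1) → a:[1, 3], b:[2], c:[0, 4, 5, 6, 7]  free=[FFFFFFFF......]
after append(b, 2) → a:[1, 3], b:[2, 8, 9], c:[0, 4, 5, 6, 7]  free=[FFFFFFFFFF....]
after append(b, 1) → a:[1, 3], b:[2, 8, 9, 10], c:[0, 4, 5, 6, 7]  free=[FFFFFFFFFFF...]
after truncate(c, 4) → a:[1, 3], b:[2, 8, 9, 10], c:[0, 4, 5, 6]  free=[FFFFFFF.FFF...]

blocks(b) = [2, 8, 9, 10]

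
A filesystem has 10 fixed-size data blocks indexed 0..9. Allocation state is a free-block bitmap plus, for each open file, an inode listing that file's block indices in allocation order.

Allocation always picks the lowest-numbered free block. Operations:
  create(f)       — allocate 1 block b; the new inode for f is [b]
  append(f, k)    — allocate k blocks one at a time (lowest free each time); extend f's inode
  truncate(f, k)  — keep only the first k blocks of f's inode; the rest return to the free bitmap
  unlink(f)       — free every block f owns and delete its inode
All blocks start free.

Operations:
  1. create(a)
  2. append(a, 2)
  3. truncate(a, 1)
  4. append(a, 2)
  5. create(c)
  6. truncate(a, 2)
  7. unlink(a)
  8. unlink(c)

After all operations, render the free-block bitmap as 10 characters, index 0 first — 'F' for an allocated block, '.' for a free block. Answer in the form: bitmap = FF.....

bitmap = ..........

create(a): bitmap=F......... | a=[0]
append(a, 2): bitmap=FFF....... | a=[0, 1, 2]
truncate(a, 1): bitmap=F......... | a=[0]
append(a, 2): bitmap=FFF....... | a=[0, 1, 2]
create(c): bitmap=FFFF...... | a=[0, 1, 2] c=[3]
truncate(a, 2): bitmap=FF.F...... | a=[0, 1] c=[3]
unlink(a): bitmap=...F...... | c=[3]
unlink(c): bitmap=.......... | 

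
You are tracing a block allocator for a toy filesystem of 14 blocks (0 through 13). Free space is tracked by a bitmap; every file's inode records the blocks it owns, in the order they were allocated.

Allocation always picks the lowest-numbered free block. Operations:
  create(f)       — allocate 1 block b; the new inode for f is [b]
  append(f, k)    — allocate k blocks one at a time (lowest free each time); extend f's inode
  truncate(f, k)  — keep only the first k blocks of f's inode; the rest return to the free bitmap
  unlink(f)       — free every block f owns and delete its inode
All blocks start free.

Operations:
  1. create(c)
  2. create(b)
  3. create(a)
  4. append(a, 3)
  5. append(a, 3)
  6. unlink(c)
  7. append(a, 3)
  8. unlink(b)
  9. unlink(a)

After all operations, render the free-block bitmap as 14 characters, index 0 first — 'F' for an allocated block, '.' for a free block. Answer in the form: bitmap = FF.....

bitmap = ..............

  1. create(c)  ⇒  F.............  {c→[0]}
  2. create(b)  ⇒  FF............  {b→[1]; c→[0]}
  3. create(a)  ⇒  FFF...........  {a→[2]; b→[1]; c→[0]}
  4. append(a, 3)  ⇒  FFFFFF........  {a→[2, 3, 4, 5]; b→[1]; c→[0]}
  5. append(a, 3)  ⇒  FFFFFFFFF.....  {a→[2, 3, 4, 5, 6, 7, 8]; b→[1]; c→[0]}
  6. unlink(c)  ⇒  .FFFFFFFF.....  {a→[2, 3, 4, 5, 6, 7, 8]; b→[1]}
  7. append(a, 3)  ⇒  FFFFFFFFFFF...  {a→[2, 3, 4, 5, 6, 7, 8, 0, 9, 10]; b→[1]}
  8. unlink(b)  ⇒  F.FFFFFFFFF...  {a→[2, 3, 4, 5, 6, 7, 8, 0, 9, 10]}
  9. unlink(a)  ⇒  ..............  {}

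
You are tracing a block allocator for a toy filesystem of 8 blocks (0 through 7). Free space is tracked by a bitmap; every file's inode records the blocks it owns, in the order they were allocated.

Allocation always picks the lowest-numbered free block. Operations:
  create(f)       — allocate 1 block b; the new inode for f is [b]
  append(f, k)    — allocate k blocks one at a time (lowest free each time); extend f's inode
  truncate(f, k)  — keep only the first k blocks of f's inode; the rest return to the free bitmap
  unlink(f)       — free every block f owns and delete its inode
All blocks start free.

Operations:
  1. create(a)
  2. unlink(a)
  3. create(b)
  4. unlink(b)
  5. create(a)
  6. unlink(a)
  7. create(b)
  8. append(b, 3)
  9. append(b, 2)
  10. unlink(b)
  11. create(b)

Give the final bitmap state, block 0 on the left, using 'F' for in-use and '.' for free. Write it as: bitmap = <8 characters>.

bitmap = F.......

after create(a) → a:[0]  free=[F.......]
after unlink(a) →   free=[........]
after create(b) → b:[0]  free=[F.......]
after unlink(b) →   free=[........]
after create(a) → a:[0]  free=[F.......]
after unlink(a) →   free=[........]
after create(b) → b:[0]  free=[F.......]
after append(b, 3) → b:[0, 1, 2, 3]  free=[FFFF....]
after append(b, 2) → b:[0, 1, 2, 3, 4, 5]  free=[FFFFFF..]
after unlink(b) →   free=[........]
after create(b) → b:[0]  free=[F.......]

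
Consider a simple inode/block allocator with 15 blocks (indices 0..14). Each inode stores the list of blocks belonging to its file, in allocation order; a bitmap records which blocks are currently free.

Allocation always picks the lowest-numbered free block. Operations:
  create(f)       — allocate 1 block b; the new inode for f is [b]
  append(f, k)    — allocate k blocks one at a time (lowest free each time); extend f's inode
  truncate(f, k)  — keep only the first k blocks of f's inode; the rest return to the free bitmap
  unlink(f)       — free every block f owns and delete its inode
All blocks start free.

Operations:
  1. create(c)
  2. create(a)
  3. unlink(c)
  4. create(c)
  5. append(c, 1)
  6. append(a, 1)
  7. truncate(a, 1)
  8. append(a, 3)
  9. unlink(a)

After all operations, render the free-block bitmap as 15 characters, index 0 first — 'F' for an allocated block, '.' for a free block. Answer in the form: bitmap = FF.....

  1. create(c)  ⇒  F..............  {c→[0]}
  2. create(a)  ⇒  FF.............  {a→[1]; c→[0]}
  3. unlink(c)  ⇒  .F.............  {a→[1]}
  4. create(c)  ⇒  FF.............  {a→[1]; c→[0]}
  5. append(c, 1)  ⇒  FFF............  {a→[1]; c→[0, 2]}
  6. append(a, 1)  ⇒  FFFF...........  {a→[1, 3]; c→[0, 2]}
  7. truncate(a, 1)  ⇒  FFF............  {a→[1]; c→[0, 2]}
  8. append(a, 3)  ⇒  FFFFFF.........  {a→[1, 3, 4, 5]; c→[0, 2]}
  9. unlink(a)  ⇒  F.F............  {c→[0, 2]}

bitmap = F.F............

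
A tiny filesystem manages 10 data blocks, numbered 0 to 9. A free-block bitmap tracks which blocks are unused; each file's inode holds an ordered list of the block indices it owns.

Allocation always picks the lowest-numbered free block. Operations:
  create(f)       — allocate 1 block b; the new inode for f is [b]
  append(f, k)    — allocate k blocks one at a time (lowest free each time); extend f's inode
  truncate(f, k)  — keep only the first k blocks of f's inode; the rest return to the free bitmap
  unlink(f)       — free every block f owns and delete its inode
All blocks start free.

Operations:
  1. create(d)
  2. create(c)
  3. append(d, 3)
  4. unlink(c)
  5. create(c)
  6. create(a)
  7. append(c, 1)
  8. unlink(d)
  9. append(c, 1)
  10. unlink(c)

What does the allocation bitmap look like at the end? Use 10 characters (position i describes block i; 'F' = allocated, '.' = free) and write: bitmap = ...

[1] create(d) — d=0 (map F.........)
[2] create(c) — c=1 d=0 (map FF........)
[3] append(d, 3) — c=1 d=0,2,3,4 (map FFFFF.....)
[4] unlink(c) — d=0,2,3,4 (map F.FFF.....)
[5] create(c) — c=1 d=0,2,3,4 (map FFFFF.....)
[6] create(a) — a=5 c=1 d=0,2,3,4 (map FFFFFF....)
[7] append(c, 1) — a=5 c=1,6 d=0,2,3,4 (map FFFFFFF...)
[8] unlink(d) — a=5 c=1,6 (map .F...FF...)
[9] append(c, 1) — a=5 c=1,6,0 (map FF...FF...)
[10] unlink(c) — a=5 (map .....F....)

bitmap = .....F....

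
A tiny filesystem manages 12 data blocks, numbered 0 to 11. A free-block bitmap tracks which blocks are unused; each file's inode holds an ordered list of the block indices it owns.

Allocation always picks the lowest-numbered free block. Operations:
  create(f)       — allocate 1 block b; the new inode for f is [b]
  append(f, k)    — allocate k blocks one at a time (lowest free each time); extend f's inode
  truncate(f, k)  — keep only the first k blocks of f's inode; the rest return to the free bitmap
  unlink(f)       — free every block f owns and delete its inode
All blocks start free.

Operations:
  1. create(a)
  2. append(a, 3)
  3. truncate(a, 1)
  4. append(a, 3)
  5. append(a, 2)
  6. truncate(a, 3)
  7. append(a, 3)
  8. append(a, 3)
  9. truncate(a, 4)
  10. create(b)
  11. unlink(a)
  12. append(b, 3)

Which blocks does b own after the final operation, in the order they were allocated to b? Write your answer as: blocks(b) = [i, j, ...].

create(a): bitmap=F........... | a=[0]
append(a, 3): bitmap=FFFF........ | a=[0, 1, 2, 3]
truncate(a, 1): bitmap=F........... | a=[0]
append(a, 3): bitmap=FFFF........ | a=[0, 1, 2, 3]
append(a, 2): bitmap=FFFFFF...... | a=[0, 1, 2, 3, 4, 5]
truncate(a, 3): bitmap=FFF......... | a=[0, 1, 2]
append(a, 3): bitmap=FFFFFF...... | a=[0, 1, 2, 3, 4, 5]
append(a, 3): bitmap=FFFFFFFFF... | a=[0, 1, 2, 3, 4, 5, 6, 7, 8]
truncate(a, 4): bitmap=FFFF........ | a=[0, 1, 2, 3]
create(b): bitmap=FFFFF....... | a=[0, 1, 2, 3] b=[4]
unlink(a): bitmap=....F....... | b=[4]
append(b, 3): bitmap=FFF.F....... | b=[4, 0, 1, 2]

blocks(b) = [4, 0, 1, 2]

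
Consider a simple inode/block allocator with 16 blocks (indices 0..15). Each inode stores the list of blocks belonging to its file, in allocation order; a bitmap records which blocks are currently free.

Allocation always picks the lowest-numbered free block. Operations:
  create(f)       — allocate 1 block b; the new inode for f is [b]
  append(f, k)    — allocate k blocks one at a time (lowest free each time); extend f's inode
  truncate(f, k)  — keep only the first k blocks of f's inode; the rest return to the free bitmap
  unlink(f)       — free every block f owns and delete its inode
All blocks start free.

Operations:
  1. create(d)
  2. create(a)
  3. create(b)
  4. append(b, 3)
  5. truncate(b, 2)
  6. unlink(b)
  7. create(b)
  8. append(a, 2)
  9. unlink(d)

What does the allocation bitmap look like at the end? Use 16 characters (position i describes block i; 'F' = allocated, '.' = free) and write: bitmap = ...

bitmap = .FFFF...........

  1. create(d)  ⇒  F...............  {d→[0]}
  2. create(a)  ⇒  FF..............  {a→[1]; d→[0]}
  3. create(b)  ⇒  FFF.............  {a→[1]; b→[2]; d→[0]}
  4. append(b, 3)  ⇒  FFFFFF..........  {a→[1]; b→[2, 3, 4, 5]; d→[0]}
  5. truncate(b, 2)  ⇒  FFFF............  {a→[1]; b→[2, 3]; d→[0]}
  6. unlink(b)  ⇒  FF..............  {a→[1]; d→[0]}
  7. create(b)  ⇒  FFF.............  {a→[1]; b→[2]; d→[0]}
  8. append(a, 2)  ⇒  FFFFF...........  {a→[1, 3, 4]; b→[2]; d→[0]}
  9. unlink(d)  ⇒  .FFFF...........  {a→[1, 3, 4]; b→[2]}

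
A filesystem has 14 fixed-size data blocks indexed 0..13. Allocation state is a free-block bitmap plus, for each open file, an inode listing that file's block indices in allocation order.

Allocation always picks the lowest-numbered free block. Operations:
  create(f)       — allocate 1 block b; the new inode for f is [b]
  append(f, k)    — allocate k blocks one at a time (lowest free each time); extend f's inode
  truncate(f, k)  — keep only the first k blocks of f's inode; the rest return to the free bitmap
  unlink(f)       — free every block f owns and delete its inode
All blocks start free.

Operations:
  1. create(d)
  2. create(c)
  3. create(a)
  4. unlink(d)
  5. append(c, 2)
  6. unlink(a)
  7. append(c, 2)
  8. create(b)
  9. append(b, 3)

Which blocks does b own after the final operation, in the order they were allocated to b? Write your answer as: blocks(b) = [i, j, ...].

blocks(b) = [5, 6, 7, 8]

[1] create(d) — d=0 (map F.............)
[2] create(c) — c=1 d=0 (map FF............)
[3] create(a) — a=2 c=1 d=0 (map FFF...........)
[4] unlink(d) — a=2 c=1 (map .FF...........)
[5] append(c, 2) — a=2 c=1,0,3 (map FFFF..........)
[6] unlink(a) — c=1,0,3 (map FF.F..........)
[7] append(c, 2) — c=1,0,3,2,4 (map FFFFF.........)
[8] create(b) — b=5 c=1,0,3,2,4 (map FFFFFF........)
[9] append(b, 3) — b=5,6,7,8 c=1,0,3,2,4 (map FFFFFFFFF.....)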